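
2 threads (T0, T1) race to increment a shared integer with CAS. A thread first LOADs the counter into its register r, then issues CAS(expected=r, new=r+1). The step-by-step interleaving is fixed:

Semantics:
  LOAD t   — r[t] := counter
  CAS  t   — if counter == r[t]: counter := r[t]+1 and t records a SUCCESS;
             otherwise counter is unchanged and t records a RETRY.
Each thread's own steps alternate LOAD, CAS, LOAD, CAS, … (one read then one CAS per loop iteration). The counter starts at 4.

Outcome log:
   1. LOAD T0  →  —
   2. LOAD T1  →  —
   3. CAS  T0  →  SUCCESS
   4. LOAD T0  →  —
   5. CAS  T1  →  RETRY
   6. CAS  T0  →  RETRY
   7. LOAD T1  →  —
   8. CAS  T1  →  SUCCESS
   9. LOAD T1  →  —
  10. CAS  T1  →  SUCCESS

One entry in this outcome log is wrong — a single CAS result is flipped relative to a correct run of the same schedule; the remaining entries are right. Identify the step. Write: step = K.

step = 6

Correct run:
   1) LOAD T0:  M=4  r_T0=4
   2) LOAD T1:  M=4  r_T1=4
   3) CAS  T0:  M=5  r_T0=4 ✓
   4) LOAD T0:  M=5  r_T0=5
   5) CAS  T1:  M=5  r_T1=4 ✗
   6) CAS  T0:  M=6  r_T0=5 ✓
   7) LOAD T1:  M=6  r_T1=6
   8) CAS  T1:  M=7  r_T1=6 ✓
   9) LOAD T1:  M=7  r_T1=7
  10) CAS  T1:  M=8  r_T1=7 ✓
Flip is step 6.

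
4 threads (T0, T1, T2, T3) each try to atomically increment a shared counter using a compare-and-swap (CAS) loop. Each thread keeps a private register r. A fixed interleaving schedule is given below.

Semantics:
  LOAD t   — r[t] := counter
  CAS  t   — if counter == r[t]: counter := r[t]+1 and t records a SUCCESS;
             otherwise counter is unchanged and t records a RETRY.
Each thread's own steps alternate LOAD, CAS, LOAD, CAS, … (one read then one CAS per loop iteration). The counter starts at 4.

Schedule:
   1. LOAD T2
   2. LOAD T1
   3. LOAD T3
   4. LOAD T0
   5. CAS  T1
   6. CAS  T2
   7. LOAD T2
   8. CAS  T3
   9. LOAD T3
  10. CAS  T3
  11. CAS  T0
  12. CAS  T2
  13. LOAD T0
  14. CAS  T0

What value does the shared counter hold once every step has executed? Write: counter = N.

[1] T2.load  rd  (counter 4, T2.r 4)
[2] T1.load  rd  (counter 4, T1.r 4)
[3] T3.load  rd  (counter 4, T3.r 4)
[4] T0.load  rd  (counter 4, T0.r 4)
[5] T1.cas  hit  (counter 5, T1.r 4)
[6] T2.cas  miss  (counter 5, T2.r 4)
[7] T2.load  rd  (counter 5, T2.r 5)
[8] T3.cas  miss  (counter 5, T3.r 4)
[9] T3.load  rd  (counter 5, T3.r 5)
[10] T3.cas  hit  (counter 6, T3.r 5)
[11] T0.cas  miss  (counter 6, T0.r 4)
[12] T2.cas  miss  (counter 6, T2.r 5)
[13] T0.load  rd  (counter 6, T0.r 6)
[14] T0.cas  hit  (counter 7, T0.r 6)

counter = 7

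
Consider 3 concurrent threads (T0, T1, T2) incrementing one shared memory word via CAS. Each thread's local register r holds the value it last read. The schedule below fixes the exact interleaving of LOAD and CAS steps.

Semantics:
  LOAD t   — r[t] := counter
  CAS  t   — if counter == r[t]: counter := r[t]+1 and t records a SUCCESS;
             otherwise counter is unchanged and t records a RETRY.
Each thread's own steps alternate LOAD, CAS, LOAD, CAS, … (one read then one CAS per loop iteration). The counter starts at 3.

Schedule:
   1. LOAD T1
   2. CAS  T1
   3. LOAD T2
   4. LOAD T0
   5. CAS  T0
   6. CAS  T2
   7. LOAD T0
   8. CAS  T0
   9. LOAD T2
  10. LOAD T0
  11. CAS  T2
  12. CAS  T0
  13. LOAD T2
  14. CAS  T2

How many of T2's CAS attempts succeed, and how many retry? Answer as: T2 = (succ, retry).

T1 LOAD — after: cnt=3, r=3 — load
T1 CAS — after: cnt=4, r=3 — ok
T2 LOAD — after: cnt=4, r=4 — load
T0 LOAD — after: cnt=4, r=4 — load
T0 CAS — after: cnt=5, r=4 — ok
T2 CAS — after: cnt=5, r=4 — retry
T0 LOAD — after: cnt=5, r=5 — load
T0 CAS — after: cnt=6, r=5 — ok
T2 LOAD — after: cnt=6, r=6 — load
T0 LOAD — after: cnt=6, r=6 — load
T2 CAS — after: cnt=7, r=6 — ok
T0 CAS — after: cnt=7, r=6 — retry
T2 LOAD — after: cnt=7, r=7 — load
T2 CAS — after: cnt=8, r=7 — ok

T2 = (2, 1)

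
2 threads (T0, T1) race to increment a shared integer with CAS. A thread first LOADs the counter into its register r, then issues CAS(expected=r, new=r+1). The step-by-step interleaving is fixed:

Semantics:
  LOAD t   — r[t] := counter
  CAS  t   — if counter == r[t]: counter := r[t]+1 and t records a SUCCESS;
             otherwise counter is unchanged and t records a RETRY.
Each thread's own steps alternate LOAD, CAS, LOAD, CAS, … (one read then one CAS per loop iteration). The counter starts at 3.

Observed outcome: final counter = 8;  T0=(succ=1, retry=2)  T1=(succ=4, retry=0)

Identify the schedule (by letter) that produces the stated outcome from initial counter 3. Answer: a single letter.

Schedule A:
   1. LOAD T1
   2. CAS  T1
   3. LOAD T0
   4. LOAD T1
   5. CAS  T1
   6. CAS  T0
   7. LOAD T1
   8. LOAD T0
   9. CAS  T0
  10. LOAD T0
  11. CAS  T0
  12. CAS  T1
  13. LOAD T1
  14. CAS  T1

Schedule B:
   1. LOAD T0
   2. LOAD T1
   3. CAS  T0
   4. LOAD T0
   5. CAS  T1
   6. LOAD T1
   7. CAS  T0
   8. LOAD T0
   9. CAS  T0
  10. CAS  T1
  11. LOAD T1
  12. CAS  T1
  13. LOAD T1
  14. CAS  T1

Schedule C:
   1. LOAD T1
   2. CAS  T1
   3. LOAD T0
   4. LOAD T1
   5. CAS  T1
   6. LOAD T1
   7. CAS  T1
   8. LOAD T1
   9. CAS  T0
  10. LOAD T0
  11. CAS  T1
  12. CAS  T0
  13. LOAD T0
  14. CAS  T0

Run C:
   1) LOAD T1:  M=3  r_T1=3
   2) CAS  T1:  M=4  r_T1=3 ✓
   3) LOAD T0:  M=4  r_T0=4
   4) LOAD T1:  M=4  r_T1=4
   5) CAS  T1:  M=5  r_T1=4 ✓
   6) LOAD T1:  M=5  r_T1=5
   7) CAS  T1:  M=6  r_T1=5 ✓
   8) LOAD T1:  M=6  r_T1=6
   9) CAS  T0:  M=6  r_T0=4 ✗
  10) LOAD T0:  M=6  r_T0=6
  11) CAS  T1:  M=7  r_T1=6 ✓
  12) CAS  T0:  M=7  r_T0=6 ✗
  13) LOAD T0:  M=7  r_T0=7
  14) CAS  T0:  M=8  r_T0=7 ✓

C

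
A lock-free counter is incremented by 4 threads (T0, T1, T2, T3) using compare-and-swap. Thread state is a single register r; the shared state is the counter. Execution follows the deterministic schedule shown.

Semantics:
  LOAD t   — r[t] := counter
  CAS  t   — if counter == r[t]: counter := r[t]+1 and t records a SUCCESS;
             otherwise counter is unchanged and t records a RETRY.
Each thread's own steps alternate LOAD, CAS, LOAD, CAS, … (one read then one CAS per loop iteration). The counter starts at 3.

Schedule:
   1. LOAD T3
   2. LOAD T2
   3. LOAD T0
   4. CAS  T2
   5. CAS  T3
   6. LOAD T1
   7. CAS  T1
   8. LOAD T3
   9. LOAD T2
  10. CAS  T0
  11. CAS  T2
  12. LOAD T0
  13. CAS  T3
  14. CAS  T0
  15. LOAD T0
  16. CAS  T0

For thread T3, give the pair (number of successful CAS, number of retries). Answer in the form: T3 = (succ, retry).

T3 = (0, 2)

   1) LOAD T3:  M=3  r_T3=3
   2) LOAD T2:  M=3  r_T2=3
   3) LOAD T0:  M=3  r_T0=3
   4) CAS  T2:  M=4  r_T2=3 ✓
   5) CAS  T3:  M=4  r_T3=3 ✗
   6) LOAD T1:  M=4  r_T1=4
   7) CAS  T1:  M=5  r_T1=4 ✓
   8) LOAD T3:  M=5  r_T3=5
   9) LOAD T2:  M=5  r_T2=5
  10) CAS  T0:  M=5  r_T0=3 ✗
  11) CAS  T2:  M=6  r_T2=5 ✓
  12) LOAD T0:  M=6  r_T0=6
  13) CAS  T3:  M=6  r_T3=5 ✗
  14) CAS  T0:  M=7  r_T0=6 ✓
  15) LOAD T0:  M=7  r_T0=7
  16) CAS  T0:  M=8  r_T0=7 ✓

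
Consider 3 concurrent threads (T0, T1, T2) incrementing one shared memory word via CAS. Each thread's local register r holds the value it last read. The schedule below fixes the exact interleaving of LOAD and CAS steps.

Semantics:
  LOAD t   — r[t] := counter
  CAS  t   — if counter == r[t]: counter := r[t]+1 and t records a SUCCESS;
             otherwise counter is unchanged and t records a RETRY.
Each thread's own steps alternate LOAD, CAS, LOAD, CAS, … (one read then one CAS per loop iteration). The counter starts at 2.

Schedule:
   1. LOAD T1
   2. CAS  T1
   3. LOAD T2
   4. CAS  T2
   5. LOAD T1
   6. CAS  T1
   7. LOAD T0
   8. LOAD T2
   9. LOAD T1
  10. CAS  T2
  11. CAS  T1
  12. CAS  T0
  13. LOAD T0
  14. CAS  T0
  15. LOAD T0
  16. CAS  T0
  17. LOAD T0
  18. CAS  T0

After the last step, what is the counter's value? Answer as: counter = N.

T1 LOAD — after: cnt=2, r=2 — load
T1 CAS — after: cnt=3, r=2 — ok
T2 LOAD — after: cnt=3, r=3 — load
T2 CAS — after: cnt=4, r=3 — ok
T1 LOAD — after: cnt=4, r=4 — load
T1 CAS — after: cnt=5, r=4 — ok
T0 LOAD — after: cnt=5, r=5 — load
T2 LOAD — after: cnt=5, r=5 — load
T1 LOAD — after: cnt=5, r=5 — load
T2 CAS — after: cnt=6, r=5 — ok
T1 CAS — after: cnt=6, r=5 — retry
T0 CAS — after: cnt=6, r=5 — retry
T0 LOAD — after: cnt=6, r=6 — load
T0 CAS — after: cnt=7, r=6 — ok
T0 LOAD — after: cnt=7, r=7 — load
T0 CAS — after: cnt=8, r=7 — ok
T0 LOAD — after: cnt=8, r=8 — load
T0 CAS — after: cnt=9, r=8 — ok

counter = 9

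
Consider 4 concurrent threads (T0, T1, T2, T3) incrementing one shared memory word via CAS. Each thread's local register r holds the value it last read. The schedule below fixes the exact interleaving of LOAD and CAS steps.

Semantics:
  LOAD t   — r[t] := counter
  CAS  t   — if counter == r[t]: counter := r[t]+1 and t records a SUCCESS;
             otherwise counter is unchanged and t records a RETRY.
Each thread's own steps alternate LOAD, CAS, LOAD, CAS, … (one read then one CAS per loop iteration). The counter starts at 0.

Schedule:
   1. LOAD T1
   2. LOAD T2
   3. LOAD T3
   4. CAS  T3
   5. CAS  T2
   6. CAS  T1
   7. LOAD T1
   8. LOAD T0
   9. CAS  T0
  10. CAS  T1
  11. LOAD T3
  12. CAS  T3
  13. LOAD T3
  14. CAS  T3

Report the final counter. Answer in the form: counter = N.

counter = 4

1. LOAD T1 → mem=0 r[T1]=0 [LOAD]
2. LOAD T2 → mem=0 r[T2]=0 [LOAD]
3. LOAD T3 → mem=0 r[T3]=0 [LOAD]
4. CAS T3 → mem=1 r[T3]=0 [OK]
5. CAS T2 → mem=1 r[T2]=0 [RETRY]
6. CAS T1 → mem=1 r[T1]=0 [RETRY]
7. LOAD T1 → mem=1 r[T1]=1 [LOAD]
8. LOAD T0 → mem=1 r[T0]=1 [LOAD]
9. CAS T0 → mem=2 r[T0]=1 [OK]
10. CAS T1 → mem=2 r[T1]=1 [RETRY]
11. LOAD T3 → mem=2 r[T3]=2 [LOAD]
12. CAS T3 → mem=3 r[T3]=2 [OK]
13. LOAD T3 → mem=3 r[T3]=3 [LOAD]
14. CAS T3 → mem=4 r[T3]=3 [OK]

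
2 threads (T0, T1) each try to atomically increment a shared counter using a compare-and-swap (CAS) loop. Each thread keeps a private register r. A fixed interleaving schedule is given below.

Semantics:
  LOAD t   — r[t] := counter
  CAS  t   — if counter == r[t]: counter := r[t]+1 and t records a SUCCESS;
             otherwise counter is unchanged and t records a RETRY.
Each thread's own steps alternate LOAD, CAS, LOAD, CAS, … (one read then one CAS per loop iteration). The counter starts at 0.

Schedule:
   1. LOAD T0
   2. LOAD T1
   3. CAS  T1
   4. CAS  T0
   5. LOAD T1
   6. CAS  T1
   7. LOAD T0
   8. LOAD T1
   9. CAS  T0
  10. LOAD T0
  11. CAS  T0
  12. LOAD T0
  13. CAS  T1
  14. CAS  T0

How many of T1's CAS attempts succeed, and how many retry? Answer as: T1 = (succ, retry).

step 1: T0 LOAD ⇒ load; ctr=0 reg=0
step 2: T1 LOAD ⇒ load; ctr=0 reg=0
step 3: T1 CAS ⇒ ok; ctr=1 reg=0
step 4: T0 CAS ⇒ retry; ctr=1 reg=0
step 5: T1 LOAD ⇒ load; ctr=1 reg=1
step 6: T1 CAS ⇒ ok; ctr=2 reg=1
step 7: T0 LOAD ⇒ load; ctr=2 reg=2
step 8: T1 LOAD ⇒ load; ctr=2 reg=2
step 9: T0 CAS ⇒ ok; ctr=3 reg=2
step 10: T0 LOAD ⇒ load; ctr=3 reg=3
step 11: T0 CAS ⇒ ok; ctr=4 reg=3
step 12: T0 LOAD ⇒ load; ctr=4 reg=4
step 13: T1 CAS ⇒ retry; ctr=4 reg=2
step 14: T0 CAS ⇒ ok; ctr=5 reg=4

T1 = (2, 1)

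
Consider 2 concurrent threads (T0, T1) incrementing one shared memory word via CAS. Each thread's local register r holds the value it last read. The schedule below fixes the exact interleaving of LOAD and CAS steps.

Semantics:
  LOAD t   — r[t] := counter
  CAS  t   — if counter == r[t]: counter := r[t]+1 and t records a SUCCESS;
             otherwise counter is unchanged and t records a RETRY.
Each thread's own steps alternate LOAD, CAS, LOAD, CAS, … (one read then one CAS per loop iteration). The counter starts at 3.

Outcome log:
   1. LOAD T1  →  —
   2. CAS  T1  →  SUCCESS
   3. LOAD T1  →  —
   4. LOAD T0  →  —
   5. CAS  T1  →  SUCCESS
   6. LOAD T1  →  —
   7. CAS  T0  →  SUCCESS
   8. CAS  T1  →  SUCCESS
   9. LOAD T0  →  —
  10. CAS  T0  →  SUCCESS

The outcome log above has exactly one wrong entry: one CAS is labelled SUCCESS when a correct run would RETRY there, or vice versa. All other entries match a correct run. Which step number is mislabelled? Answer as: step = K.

step = 7

Re-executing:
#1 T1 reads 3
#2 T1 CAS(3→4) writes; counter now 4
#3 T1 reads 4
#4 T0 reads 4
#5 T1 CAS(4→5) writes; counter now 5
#6 T1 reads 5
#7 T0 CAS(4→5) fails; counter now 5
#8 T1 CAS(5→6) writes; counter now 6
#9 T0 reads 6
#10 T0 CAS(6→7) writes; counter now 7
Flip is step 7.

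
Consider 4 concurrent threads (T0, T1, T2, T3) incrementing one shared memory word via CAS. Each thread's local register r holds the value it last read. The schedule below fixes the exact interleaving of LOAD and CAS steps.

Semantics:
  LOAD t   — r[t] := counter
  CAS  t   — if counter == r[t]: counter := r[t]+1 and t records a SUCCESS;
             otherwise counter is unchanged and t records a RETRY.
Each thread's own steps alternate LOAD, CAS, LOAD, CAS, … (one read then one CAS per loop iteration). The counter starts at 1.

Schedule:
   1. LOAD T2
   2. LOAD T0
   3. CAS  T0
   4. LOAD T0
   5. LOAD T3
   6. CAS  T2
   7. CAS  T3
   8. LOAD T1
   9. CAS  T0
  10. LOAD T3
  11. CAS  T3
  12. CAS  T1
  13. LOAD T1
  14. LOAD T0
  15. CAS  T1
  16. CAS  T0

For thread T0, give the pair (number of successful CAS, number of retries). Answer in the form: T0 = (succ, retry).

T0 = (1, 2)

step 1: T2 LOAD ⇒ load; ctr=1 reg=1
step 2: T0 LOAD ⇒ load; ctr=1 reg=1
step 3: T0 CAS ⇒ ok; ctr=2 reg=1
step 4: T0 LOAD ⇒ load; ctr=2 reg=2
step 5: T3 LOAD ⇒ load; ctr=2 reg=2
step 6: T2 CAS ⇒ retry; ctr=2 reg=1
step 7: T3 CAS ⇒ ok; ctr=3 reg=2
step 8: T1 LOAD ⇒ load; ctr=3 reg=3
step 9: T0 CAS ⇒ retry; ctr=3 reg=2
step 10: T3 LOAD ⇒ load; ctr=3 reg=3
step 11: T3 CAS ⇒ ok; ctr=4 reg=3
step 12: T1 CAS ⇒ retry; ctr=4 reg=3
step 13: T1 LOAD ⇒ load; ctr=4 reg=4
step 14: T0 LOAD ⇒ load; ctr=4 reg=4
step 15: T1 CAS ⇒ ok; ctr=5 reg=4
step 16: T0 CAS ⇒ retry; ctr=5 reg=4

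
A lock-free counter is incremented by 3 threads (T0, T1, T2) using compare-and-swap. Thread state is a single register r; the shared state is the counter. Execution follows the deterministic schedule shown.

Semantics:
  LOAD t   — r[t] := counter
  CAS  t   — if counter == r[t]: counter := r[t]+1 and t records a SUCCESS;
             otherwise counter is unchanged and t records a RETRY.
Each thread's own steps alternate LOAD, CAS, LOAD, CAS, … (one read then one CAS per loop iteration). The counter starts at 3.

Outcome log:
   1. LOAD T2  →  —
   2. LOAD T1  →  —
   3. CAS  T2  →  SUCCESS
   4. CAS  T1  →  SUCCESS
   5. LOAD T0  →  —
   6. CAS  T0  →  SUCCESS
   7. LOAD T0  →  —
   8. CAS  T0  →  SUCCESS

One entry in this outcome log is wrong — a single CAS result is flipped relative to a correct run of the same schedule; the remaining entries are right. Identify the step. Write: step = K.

step = 4

Correct run:
1. LOAD T2 → mem=3 r[T2]=3 [LOAD]
2. LOAD T1 → mem=3 r[T1]=3 [LOAD]
3. CAS T2 → mem=4 r[T2]=3 [OK]
4. CAS T1 → mem=4 r[T1]=3 [RETRY]
5. LOAD T0 → mem=4 r[T0]=4 [LOAD]
6. CAS T0 → mem=5 r[T0]=4 [OK]
7. LOAD T0 → mem=5 r[T0]=5 [LOAD]
8. CAS T0 → mem=6 r[T0]=5 [OK]
Flip is step 4.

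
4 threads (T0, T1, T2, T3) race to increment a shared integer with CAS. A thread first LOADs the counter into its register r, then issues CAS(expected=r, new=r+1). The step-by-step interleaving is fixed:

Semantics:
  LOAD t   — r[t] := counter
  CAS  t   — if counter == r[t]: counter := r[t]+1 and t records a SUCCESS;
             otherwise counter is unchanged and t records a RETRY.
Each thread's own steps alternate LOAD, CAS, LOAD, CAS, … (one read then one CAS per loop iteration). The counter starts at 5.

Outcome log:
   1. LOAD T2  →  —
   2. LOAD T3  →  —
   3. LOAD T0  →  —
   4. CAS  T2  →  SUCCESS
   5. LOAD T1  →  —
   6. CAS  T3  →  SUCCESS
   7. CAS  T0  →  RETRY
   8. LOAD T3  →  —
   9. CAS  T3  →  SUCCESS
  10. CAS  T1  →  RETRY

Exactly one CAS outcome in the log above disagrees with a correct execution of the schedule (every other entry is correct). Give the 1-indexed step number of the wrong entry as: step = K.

step = 6

Reference trace:
step 1: T2 LOAD ⇒ load; ctr=5 reg=5
step 2: T3 LOAD ⇒ load; ctr=5 reg=5
step 3: T0 LOAD ⇒ load; ctr=5 reg=5
step 4: T2 CAS ⇒ ok; ctr=6 reg=5
step 5: T1 LOAD ⇒ load; ctr=6 reg=6
step 6: T3 CAS ⇒ retry; ctr=6 reg=5
step 7: T0 CAS ⇒ retry; ctr=6 reg=5
step 8: T3 LOAD ⇒ load; ctr=6 reg=6
step 9: T3 CAS ⇒ ok; ctr=7 reg=6
step 10: T1 CAS ⇒ retry; ctr=7 reg=6
Mismatch at 6.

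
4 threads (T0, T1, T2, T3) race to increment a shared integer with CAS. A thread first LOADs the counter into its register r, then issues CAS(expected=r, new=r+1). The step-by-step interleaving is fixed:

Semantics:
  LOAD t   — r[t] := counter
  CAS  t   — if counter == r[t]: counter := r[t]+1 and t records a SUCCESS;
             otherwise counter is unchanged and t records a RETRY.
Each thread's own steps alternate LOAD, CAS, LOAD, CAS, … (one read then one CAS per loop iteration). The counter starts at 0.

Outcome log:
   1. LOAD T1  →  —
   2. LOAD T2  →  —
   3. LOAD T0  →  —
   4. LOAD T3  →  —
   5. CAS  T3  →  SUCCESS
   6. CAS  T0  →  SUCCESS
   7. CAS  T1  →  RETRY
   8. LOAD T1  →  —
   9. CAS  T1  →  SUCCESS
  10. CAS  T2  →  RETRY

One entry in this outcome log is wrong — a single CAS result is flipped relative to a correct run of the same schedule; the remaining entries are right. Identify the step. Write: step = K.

Re-executing:
#1 T1 reads 0
#2 T2 reads 0
#3 T0 reads 0
#4 T3 reads 0
#5 T3 CAS(0→1) writes; counter now 1
#6 T0 CAS(0→1) fails; counter now 1
#7 T1 CAS(0→1) fails; counter now 1
#8 T1 reads 1
#9 T1 CAS(1→2) writes; counter now 2
#10 T2 CAS(0→1) fails; counter now 2
Log disagrees first at step 6.

step = 6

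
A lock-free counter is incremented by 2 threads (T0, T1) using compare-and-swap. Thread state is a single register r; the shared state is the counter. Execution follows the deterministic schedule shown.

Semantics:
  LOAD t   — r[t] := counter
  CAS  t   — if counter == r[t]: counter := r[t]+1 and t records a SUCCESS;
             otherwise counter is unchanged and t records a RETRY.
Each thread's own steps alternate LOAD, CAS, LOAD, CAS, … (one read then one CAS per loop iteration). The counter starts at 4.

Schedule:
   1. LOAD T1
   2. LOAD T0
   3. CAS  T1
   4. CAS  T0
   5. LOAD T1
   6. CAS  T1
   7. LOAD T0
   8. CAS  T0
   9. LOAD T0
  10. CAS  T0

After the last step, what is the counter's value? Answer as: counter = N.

counter = 8

#1 T1 reads 4
#2 T0 reads 4
#3 T1 CAS(4→5) writes; counter now 5
#4 T0 CAS(4→5) fails; counter now 5
#5 T1 reads 5
#6 T1 CAS(5→6) writes; counter now 6
#7 T0 reads 6
#8 T0 CAS(6→7) writes; counter now 7
#9 T0 reads 7
#10 T0 CAS(7→8) writes; counter now 8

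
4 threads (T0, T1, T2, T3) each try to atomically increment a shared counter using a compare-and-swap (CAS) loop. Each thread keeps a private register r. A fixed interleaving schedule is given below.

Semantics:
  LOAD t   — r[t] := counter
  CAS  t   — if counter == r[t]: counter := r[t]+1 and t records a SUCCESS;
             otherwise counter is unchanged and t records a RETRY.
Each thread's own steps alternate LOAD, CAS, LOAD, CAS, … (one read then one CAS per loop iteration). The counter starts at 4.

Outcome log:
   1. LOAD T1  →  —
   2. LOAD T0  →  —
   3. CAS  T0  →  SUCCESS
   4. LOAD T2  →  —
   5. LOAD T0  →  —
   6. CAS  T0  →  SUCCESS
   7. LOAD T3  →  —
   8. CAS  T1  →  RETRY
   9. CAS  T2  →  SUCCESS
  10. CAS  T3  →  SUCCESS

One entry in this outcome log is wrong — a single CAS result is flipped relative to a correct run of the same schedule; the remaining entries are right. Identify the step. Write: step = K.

Re-executing:
#1 T1 reads 4
#2 T0 reads 4
#3 T0 CAS(4→5) writes; counter now 5
#4 T2 reads 5
#5 T0 reads 5
#6 T0 CAS(5→6) writes; counter now 6
#7 T3 reads 6
#8 T1 CAS(4→5) fails; counter now 6
#9 T2 CAS(5→6) fails; counter now 6
#10 T3 CAS(6→7) writes; counter now 7
Log disagrees first at step 9.

step = 9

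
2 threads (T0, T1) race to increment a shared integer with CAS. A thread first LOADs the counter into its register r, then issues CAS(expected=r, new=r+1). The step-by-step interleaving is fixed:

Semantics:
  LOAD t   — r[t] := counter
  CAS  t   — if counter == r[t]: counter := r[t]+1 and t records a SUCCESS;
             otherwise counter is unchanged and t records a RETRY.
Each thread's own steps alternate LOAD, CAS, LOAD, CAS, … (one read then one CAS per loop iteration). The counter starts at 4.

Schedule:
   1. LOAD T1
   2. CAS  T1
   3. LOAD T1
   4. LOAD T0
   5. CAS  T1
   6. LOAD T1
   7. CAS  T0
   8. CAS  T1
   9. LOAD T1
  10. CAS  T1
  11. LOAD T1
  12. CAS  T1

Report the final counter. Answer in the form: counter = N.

counter = 9

1. LOAD T1 → mem=4 r[T1]=4 [LOAD]
2. CAS T1 → mem=5 r[T1]=4 [OK]
3. LOAD T1 → mem=5 r[T1]=5 [LOAD]
4. LOAD T0 → mem=5 r[T0]=5 [LOAD]
5. CAS T1 → mem=6 r[T1]=5 [OK]
6. LOAD T1 → mem=6 r[T1]=6 [LOAD]
7. CAS T0 → mem=6 r[T0]=5 [RETRY]
8. CAS T1 → mem=7 r[T1]=6 [OK]
9. LOAD T1 → mem=7 r[T1]=7 [LOAD]
10. CAS T1 → mem=8 r[T1]=7 [OK]
11. LOAD T1 → mem=8 r[T1]=8 [LOAD]
12. CAS T1 → mem=9 r[T1]=8 [OK]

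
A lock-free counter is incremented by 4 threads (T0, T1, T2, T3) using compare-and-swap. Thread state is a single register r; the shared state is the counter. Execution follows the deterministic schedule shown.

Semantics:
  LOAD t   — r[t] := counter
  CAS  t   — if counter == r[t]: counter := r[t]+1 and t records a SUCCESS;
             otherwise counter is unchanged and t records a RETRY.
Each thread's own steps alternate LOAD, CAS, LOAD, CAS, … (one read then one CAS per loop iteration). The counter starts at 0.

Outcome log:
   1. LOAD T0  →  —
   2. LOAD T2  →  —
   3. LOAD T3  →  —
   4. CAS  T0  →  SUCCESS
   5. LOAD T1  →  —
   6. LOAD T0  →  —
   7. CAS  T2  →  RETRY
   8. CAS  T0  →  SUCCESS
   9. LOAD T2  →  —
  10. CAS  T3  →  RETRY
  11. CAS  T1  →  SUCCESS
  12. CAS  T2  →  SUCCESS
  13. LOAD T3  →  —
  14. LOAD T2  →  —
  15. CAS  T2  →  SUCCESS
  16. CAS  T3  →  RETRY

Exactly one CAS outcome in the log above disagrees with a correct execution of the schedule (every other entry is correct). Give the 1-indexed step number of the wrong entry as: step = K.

Reference trace:
   1) LOAD T0:  M=0  r_T0=0
   2) LOAD T2:  M=0  r_T2=0
   3) LOAD T3:  M=0  r_T3=0
   4) CAS  T0:  M=1  r_T0=0 ✓
   5) LOAD T1:  M=1  r_T1=1
   6) LOAD T0:  M=1  r_T0=1
   7) CAS  T2:  M=1  r_T2=0 ✗
   8) CAS  T0:  M=2  r_T0=1 ✓
   9) LOAD T2:  M=2  r_T2=2
  10) CAS  T3:  M=2  r_T3=0 ✗
  11) CAS  T1:  M=2  r_T1=1 ✗
  12) CAS  T2:  M=3  r_T2=2 ✓
  13) LOAD T3:  M=3  r_T3=3
  14) LOAD T2:  M=3  r_T2=3
  15) CAS  T2:  M=4  r_T2=3 ✓
  16) CAS  T3:  M=4  r_T3=3 ✗
Mismatch at 11.

step = 11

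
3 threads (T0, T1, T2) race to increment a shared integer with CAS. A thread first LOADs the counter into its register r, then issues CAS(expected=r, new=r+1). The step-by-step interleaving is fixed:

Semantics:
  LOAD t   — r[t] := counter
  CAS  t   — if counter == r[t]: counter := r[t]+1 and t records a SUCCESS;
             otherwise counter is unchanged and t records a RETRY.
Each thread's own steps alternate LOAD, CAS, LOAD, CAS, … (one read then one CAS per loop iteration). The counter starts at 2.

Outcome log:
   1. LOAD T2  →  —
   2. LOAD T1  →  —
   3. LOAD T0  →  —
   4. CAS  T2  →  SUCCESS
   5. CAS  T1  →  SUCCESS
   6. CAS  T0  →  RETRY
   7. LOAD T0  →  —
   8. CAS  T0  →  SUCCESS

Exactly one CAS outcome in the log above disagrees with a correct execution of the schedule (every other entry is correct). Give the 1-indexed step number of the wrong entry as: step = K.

step = 5

Reference trace:
step 1: T2 LOAD ⇒ load; ctr=2 reg=2
step 2: T1 LOAD ⇒ load; ctr=2 reg=2
step 3: T0 LOAD ⇒ load; ctr=2 reg=2
step 4: T2 CAS ⇒ ok; ctr=3 reg=2
step 5: T1 CAS ⇒ retry; ctr=3 reg=2
step 6: T0 CAS ⇒ retry; ctr=3 reg=2
step 7: T0 LOAD ⇒ load; ctr=3 reg=3
step 8: T0 CAS ⇒ ok; ctr=4 reg=3
Flip is step 5.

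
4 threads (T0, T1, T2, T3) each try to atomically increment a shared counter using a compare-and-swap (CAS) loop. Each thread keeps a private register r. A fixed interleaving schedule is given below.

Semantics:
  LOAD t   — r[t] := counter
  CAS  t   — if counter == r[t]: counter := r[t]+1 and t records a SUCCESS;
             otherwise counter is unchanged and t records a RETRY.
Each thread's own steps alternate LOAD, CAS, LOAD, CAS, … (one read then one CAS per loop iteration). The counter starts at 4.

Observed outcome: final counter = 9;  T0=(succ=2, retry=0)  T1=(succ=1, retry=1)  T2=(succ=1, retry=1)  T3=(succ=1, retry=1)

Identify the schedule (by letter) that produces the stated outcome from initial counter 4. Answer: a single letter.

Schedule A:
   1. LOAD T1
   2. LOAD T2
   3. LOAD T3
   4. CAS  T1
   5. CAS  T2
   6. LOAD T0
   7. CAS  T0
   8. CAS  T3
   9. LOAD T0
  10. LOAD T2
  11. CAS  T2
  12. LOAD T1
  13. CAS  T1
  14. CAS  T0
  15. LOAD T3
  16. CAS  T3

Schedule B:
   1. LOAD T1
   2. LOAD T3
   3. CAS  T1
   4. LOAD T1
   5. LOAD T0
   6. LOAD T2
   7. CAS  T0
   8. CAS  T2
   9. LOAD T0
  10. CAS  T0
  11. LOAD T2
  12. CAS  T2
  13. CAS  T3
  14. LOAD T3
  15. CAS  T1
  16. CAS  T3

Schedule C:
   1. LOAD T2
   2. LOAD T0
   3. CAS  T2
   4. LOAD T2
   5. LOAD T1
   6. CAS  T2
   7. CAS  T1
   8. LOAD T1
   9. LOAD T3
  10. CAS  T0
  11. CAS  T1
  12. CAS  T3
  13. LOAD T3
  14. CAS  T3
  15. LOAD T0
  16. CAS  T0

B

Tracing schedule B:
T1 LOAD — after: cnt=4, r=4 — load
T3 LOAD — after: cnt=4, r=4 — load
T1 CAS — after: cnt=5, r=4 — ok
T1 LOAD — after: cnt=5, r=5 — load
T0 LOAD — after: cnt=5, r=5 — load
T2 LOAD — after: cnt=5, r=5 — load
T0 CAS — after: cnt=6, r=5 — ok
T2 CAS — after: cnt=6, r=5 — retry
T0 LOAD — after: cnt=6, r=6 — load
T0 CAS — after: cnt=7, r=6 — ok
T2 LOAD — after: cnt=7, r=7 — load
T2 CAS — after: cnt=8, r=7 — ok
T3 CAS — after: cnt=8, r=4 — retry
T3 LOAD — after: cnt=8, r=8 — load
T1 CAS — after: cnt=8, r=5 — retry
T3 CAS — after: cnt=9, r=8 — ok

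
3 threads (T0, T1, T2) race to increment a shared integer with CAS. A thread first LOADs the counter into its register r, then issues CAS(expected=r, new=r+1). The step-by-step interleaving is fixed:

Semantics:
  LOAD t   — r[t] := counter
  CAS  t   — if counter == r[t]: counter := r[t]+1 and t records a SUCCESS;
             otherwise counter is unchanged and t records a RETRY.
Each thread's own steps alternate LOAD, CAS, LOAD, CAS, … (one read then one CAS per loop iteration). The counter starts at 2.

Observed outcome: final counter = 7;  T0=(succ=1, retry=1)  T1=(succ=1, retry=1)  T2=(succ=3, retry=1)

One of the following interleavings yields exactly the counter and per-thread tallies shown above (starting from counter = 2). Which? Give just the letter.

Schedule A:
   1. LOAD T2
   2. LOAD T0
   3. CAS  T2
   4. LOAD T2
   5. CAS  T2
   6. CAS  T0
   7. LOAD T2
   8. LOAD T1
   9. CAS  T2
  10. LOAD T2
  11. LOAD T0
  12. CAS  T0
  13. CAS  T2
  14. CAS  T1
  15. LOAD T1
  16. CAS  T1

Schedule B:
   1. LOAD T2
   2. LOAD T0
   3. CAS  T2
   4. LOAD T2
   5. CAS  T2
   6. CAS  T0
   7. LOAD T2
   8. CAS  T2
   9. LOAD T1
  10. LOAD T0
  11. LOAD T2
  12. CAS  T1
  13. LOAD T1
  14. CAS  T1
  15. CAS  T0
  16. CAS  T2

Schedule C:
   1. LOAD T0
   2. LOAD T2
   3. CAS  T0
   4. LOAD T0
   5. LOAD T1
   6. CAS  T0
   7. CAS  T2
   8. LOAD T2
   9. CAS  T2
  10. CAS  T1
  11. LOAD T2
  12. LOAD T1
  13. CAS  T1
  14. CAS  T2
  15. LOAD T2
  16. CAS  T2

A

Tracing schedule A:
T2 LOAD — after: cnt=2, r=2 — load
T0 LOAD — after: cnt=2, r=2 — load
T2 CAS — after: cnt=3, r=2 — ok
T2 LOAD — after: cnt=3, r=3 — load
T2 CAS — after: cnt=4, r=3 — ok
T0 CAS — after: cnt=4, r=2 — retry
T2 LOAD — after: cnt=4, r=4 — load
T1 LOAD — after: cnt=4, r=4 — load
T2 CAS — after: cnt=5, r=4 — ok
T2 LOAD — after: cnt=5, r=5 — load
T0 LOAD — after: cnt=5, r=5 — load
T0 CAS — after: cnt=6, r=5 — ok
T2 CAS — after: cnt=6, r=5 — retry
T1 CAS — after: cnt=6, r=4 — retry
T1 LOAD — after: cnt=6, r=6 — load
T1 CAS — after: cnt=7, r=6 — ok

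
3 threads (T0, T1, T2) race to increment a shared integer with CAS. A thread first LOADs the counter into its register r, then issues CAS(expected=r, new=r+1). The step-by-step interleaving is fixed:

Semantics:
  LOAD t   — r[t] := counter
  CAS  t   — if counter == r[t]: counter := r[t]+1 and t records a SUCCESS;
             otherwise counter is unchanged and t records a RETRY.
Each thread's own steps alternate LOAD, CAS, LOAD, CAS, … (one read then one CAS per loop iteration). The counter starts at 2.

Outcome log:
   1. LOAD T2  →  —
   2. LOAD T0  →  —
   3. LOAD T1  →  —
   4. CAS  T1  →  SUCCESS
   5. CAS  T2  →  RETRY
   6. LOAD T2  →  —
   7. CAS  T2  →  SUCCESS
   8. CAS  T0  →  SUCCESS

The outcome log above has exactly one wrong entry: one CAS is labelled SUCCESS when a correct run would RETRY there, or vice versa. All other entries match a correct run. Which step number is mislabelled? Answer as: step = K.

Reference trace:
1. LOAD T2 → mem=2 r[T2]=2 [LOAD]
2. LOAD T0 → mem=2 r[T0]=2 [LOAD]
3. LOAD T1 → mem=2 r[T1]=2 [LOAD]
4. CAS T1 → mem=3 r[T1]=2 [OK]
5. CAS T2 → mem=3 r[T2]=2 [RETRY]
6. LOAD T2 → mem=3 r[T2]=3 [LOAD]
7. CAS T2 → mem=4 r[T2]=3 [OK]
8. CAS T0 → mem=4 r[T0]=2 [RETRY]
Mismatch at 8.

step = 8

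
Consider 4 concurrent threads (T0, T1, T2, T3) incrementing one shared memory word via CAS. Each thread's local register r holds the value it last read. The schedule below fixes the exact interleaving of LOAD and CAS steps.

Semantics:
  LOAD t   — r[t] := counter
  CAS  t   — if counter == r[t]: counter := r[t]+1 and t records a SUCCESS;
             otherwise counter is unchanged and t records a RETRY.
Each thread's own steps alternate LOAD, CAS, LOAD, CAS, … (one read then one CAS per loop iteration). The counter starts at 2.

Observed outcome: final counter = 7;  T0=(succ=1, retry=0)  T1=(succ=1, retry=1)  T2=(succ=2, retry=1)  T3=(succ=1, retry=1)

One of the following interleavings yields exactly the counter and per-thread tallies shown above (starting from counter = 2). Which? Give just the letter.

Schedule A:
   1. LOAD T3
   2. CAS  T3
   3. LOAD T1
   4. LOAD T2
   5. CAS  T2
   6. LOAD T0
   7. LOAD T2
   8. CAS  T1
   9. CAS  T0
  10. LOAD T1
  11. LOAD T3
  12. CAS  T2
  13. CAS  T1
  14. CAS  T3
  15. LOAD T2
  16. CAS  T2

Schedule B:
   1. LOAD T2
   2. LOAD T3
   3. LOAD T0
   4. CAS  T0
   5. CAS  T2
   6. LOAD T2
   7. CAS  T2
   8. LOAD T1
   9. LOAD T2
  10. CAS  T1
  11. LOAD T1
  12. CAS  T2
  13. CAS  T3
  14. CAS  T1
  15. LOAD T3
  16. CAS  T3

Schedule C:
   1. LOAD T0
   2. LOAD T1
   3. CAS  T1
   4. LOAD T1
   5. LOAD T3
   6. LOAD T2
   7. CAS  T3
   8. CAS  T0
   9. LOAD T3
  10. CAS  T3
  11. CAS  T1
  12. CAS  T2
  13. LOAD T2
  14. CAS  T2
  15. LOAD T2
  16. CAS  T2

Tracing schedule A:
step 1: T3 LOAD ⇒ load; ctr=2 reg=2
step 2: T3 CAS ⇒ ok; ctr=3 reg=2
step 3: T1 LOAD ⇒ load; ctr=3 reg=3
step 4: T2 LOAD ⇒ load; ctr=3 reg=3
step 5: T2 CAS ⇒ ok; ctr=4 reg=3
step 6: T0 LOAD ⇒ load; ctr=4 reg=4
step 7: T2 LOAD ⇒ load; ctr=4 reg=4
step 8: T1 CAS ⇒ retry; ctr=4 reg=3
step 9: T0 CAS ⇒ ok; ctr=5 reg=4
step 10: T1 LOAD ⇒ load; ctr=5 reg=5
step 11: T3 LOAD ⇒ load; ctr=5 reg=5
step 12: T2 CAS ⇒ retry; ctr=5 reg=4
step 13: T1 CAS ⇒ ok; ctr=6 reg=5
step 14: T3 CAS ⇒ retry; ctr=6 reg=5
step 15: T2 LOAD ⇒ load; ctr=6 reg=6
step 16: T2 CAS ⇒ ok; ctr=7 reg=6

A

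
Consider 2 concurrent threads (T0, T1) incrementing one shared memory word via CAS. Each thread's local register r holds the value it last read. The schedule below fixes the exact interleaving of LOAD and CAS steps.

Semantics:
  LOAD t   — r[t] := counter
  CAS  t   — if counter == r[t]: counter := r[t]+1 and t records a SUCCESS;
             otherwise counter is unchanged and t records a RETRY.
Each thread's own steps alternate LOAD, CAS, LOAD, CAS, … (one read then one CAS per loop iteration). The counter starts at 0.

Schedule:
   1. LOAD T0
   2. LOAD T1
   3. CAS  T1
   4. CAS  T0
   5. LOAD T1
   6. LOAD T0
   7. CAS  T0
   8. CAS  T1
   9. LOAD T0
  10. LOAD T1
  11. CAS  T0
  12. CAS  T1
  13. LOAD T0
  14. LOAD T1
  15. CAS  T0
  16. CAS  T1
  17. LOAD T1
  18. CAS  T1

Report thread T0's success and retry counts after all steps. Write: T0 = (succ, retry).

   1) LOAD T0:  M=0  r_T0=0
   2) LOAD T1:  M=0  r_T1=0
   3) CAS  T1:  M=1  r_T1=0 ✓
   4) CAS  T0:  M=1  r_T0=0 ✗
   5) LOAD T1:  M=1  r_T1=1
   6) LOAD T0:  M=1  r_T0=1
   7) CAS  T0:  M=2  r_T0=1 ✓
   8) CAS  T1:  M=2  r_T1=1 ✗
   9) LOAD T0:  M=2  r_T0=2
  10) LOAD T1:  M=2  r_T1=2
  11) CAS  T0:  M=3  r_T0=2 ✓
  12) CAS  T1:  M=3  r_T1=2 ✗
  13) LOAD T0:  M=3  r_T0=3
  14) LOAD T1:  M=3  r_T1=3
  15) CAS  T0:  M=4  r_T0=3 ✓
  16) CAS  T1:  M=4  r_T1=3 ✗
  17) LOAD T1:  M=4  r_T1=4
  18) CAS  T1:  M=5  r_T1=4 ✓

T0 = (3, 1)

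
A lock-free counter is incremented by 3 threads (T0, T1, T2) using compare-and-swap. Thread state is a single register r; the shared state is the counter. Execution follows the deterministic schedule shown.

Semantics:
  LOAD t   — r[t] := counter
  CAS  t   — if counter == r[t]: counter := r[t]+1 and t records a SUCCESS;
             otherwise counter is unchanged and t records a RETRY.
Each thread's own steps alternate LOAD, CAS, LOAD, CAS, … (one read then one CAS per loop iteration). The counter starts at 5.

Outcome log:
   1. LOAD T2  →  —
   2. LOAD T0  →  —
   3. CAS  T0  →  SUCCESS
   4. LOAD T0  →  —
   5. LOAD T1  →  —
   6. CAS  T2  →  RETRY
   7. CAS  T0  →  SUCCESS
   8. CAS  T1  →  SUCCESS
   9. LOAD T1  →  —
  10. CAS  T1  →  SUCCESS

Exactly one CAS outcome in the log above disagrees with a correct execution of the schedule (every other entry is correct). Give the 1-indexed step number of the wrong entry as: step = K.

step = 8

Correct run:
[1] T2.load  rd  (counter 5, T2.r 5)
[2] T0.load  rd  (counter 5, T0.r 5)
[3] T0.cas  hit  (counter 6, T0.r 5)
[4] T0.load  rd  (counter 6, T0.r 6)
[5] T1.load  rd  (counter 6, T1.r 6)
[6] T2.cas  miss  (counter 6, T2.r 5)
[7] T0.cas  hit  (counter 7, T0.r 6)
[8] T1.cas  miss  (counter 7, T1.r 6)
[9] T1.load  rd  (counter 7, T1.r 7)
[10] T1.cas  hit  (counter 8, T1.r 7)
Flip is step 8.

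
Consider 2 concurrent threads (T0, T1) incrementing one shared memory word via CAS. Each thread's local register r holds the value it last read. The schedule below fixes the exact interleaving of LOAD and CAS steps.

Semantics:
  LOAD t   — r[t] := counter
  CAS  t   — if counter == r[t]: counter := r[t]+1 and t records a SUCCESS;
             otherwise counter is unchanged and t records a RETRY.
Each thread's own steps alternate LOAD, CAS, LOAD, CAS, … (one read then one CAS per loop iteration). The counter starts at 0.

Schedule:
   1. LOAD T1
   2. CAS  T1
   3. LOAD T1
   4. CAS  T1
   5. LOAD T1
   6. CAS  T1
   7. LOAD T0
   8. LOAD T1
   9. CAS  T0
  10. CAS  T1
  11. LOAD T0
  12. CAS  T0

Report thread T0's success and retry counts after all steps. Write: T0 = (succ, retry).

T0 = (2, 0)

#1 T1 reads 0
#2 T1 CAS(0→1) writes; counter now 1
#3 T1 reads 1
#4 T1 CAS(1→2) writes; counter now 2
#5 T1 reads 2
#6 T1 CAS(2→3) writes; counter now 3
#7 T0 reads 3
#8 T1 reads 3
#9 T0 CAS(3→4) writes; counter now 4
#10 T1 CAS(3→4) fails; counter now 4
#11 T0 reads 4
#12 T0 CAS(4→5) writes; counter now 5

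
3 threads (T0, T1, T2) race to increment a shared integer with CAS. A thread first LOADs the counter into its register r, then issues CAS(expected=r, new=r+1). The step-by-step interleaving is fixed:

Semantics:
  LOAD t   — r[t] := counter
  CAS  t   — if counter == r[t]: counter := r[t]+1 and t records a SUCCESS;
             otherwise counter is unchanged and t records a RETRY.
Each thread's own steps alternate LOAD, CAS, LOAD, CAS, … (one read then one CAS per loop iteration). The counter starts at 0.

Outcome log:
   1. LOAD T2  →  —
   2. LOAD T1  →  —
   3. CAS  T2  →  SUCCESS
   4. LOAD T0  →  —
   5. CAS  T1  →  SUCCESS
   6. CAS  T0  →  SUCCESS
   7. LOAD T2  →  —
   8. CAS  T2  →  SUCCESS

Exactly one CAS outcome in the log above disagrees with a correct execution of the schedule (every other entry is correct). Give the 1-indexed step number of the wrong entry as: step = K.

Correct run:
#1 T2 reads 0
#2 T1 reads 0
#3 T2 CAS(0→1) writes; counter now 1
#4 T0 reads 1
#5 T1 CAS(0→1) fails; counter now 1
#6 T0 CAS(1→2) writes; counter now 2
#7 T2 reads 2
#8 T2 CAS(2→3) writes; counter now 3
Mismatch at 5.

step = 5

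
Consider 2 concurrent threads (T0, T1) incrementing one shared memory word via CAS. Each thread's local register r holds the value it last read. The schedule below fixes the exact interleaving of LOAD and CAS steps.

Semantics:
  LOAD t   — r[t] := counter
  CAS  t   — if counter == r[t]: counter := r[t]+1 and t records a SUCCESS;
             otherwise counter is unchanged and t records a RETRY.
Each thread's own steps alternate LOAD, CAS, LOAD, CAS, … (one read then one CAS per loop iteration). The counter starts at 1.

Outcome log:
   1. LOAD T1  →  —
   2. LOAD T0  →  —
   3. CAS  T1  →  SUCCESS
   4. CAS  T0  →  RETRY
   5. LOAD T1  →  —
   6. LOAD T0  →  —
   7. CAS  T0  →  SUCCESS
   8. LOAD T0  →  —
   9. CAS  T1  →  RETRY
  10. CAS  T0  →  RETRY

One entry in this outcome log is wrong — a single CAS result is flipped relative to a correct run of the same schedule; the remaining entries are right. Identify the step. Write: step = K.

step = 10

Re-executing:
   1) LOAD T1:  M=1  r_T1=1
   2) LOAD T0:  M=1  r_T0=1
   3) CAS  T1:  M=2  r_T1=1 ✓
   4) CAS  T0:  M=2  r_T0=1 ✗
   5) LOAD T1:  M=2  r_T1=2
   6) LOAD T0:  M=2  r_T0=2
   7) CAS  T0:  M=3  r_T0=2 ✓
   8) LOAD T0:  M=3  r_T0=3
   9) CAS  T1:  M=3  r_T1=2 ✗
  10) CAS  T0:  M=4  r_T0=3 ✓
Log disagrees first at step 10.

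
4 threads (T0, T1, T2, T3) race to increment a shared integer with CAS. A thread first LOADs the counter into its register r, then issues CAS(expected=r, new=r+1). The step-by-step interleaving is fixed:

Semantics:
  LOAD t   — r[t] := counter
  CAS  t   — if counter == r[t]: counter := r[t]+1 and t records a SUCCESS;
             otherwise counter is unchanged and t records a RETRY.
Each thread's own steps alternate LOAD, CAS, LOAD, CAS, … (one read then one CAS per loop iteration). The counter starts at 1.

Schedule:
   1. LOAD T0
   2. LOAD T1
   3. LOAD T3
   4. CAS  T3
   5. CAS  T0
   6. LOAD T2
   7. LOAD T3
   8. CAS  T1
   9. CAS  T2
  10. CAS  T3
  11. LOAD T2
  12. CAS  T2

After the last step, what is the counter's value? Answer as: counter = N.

T0 LOAD — after: cnt=1, r=1 — load
T1 LOAD — after: cnt=1, r=1 — load
T3 LOAD — after: cnt=1, r=1 — load
T3 CAS — after: cnt=2, r=1 — ok
T0 CAS — after: cnt=2, r=1 — retry
T2 LOAD — after: cnt=2, r=2 — load
T3 LOAD — after: cnt=2, r=2 — load
T1 CAS — after: cnt=2, r=1 — retry
T2 CAS — after: cnt=3, r=2 — ok
T3 CAS — after: cnt=3, r=2 — retry
T2 LOAD — after: cnt=3, r=3 — load
T2 CAS — after: cnt=4, r=3 — ok

counter = 4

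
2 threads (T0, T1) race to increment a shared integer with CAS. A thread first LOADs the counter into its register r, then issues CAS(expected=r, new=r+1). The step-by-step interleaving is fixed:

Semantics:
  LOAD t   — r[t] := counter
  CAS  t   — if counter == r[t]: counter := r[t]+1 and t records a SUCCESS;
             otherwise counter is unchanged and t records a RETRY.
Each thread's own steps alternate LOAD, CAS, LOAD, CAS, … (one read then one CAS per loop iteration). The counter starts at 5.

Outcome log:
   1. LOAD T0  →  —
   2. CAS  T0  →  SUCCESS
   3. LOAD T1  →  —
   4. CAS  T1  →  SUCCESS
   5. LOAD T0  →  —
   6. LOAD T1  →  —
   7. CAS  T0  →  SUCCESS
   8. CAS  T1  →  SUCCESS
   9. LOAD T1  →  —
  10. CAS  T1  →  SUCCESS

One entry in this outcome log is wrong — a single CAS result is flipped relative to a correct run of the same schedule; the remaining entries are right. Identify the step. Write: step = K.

Re-executing:
[1] T0.load  rd  (counter 5, T0.r 5)
[2] T0.cas  hit  (counter 6, T0.r 5)
[3] T1.load  rd  (counter 6, T1.r 6)
[4] T1.cas  hit  (counter 7, T1.r 6)
[5] T0.load  rd  (counter 7, T0.r 7)
[6] T1.load  rd  (counter 7, T1.r 7)
[7] T0.cas  hit  (counter 8, T0.r 7)
[8] T1.cas  miss  (counter 8, T1.r 7)
[9] T1.load  rd  (counter 8, T1.r 8)
[10] T1.cas  hit  (counter 9, T1.r 8)
Log disagrees first at step 8.

step = 8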